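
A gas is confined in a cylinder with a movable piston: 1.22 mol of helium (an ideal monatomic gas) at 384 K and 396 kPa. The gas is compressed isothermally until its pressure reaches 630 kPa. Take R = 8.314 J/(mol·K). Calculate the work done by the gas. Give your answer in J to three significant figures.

W ≈ -1810 J

Isothermal process: W = nRT ln(V₂/V₁) = nRT ln(P₁/P₂).
W = (1.22)(8.314)(384) × ln(396/630)
  = 3895 × ln(0.6286) = 3895 × -0.4643
W_by_gas = -1808 J.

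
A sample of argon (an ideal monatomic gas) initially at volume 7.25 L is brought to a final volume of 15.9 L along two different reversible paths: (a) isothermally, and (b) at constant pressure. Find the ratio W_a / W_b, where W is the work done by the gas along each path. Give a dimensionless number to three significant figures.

W_a / W_b ≈ 0.658

Path (a) isothermal: W = P₁V₁ ln(V₂/V₁) → W_a/(P₁V₁) = 0.7853.
Path (b) isobaric: W = P₁(V₂ − V₁) → W_b/(P₁V₁) = 1.193.
W_a / W_b = 0.7853 / 1.193 = 0.6582.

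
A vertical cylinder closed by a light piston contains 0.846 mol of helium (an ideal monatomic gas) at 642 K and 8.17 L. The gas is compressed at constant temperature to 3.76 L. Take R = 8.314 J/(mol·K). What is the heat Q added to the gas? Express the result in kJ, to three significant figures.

Q ≈ -3.50 kJ

Isothermal ⇒ ΔU = 0, so Q = W = nRT ln(V₂/V₁).
Q = (0.846)(8.314)(642) ln(3.76/8.17) = 4516 × -0.776 = -3504 J.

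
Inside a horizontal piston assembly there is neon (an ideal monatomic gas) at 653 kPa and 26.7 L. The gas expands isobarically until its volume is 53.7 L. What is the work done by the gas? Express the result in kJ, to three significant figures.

Isobaric: W = P ΔV.
W = (653 kPa)(53.7 − 26.7 L) = (653)(27) = 17631 J.

W ≈ 17.6 kJ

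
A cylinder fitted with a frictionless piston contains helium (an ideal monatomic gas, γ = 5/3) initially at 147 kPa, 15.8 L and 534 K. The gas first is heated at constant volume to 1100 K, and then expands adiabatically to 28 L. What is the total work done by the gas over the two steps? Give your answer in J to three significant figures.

Step 1 (isochoric): W = 0 (constant volume).
After step 1: P = 302.8 kPa (V unchanged).
Step 2 (adiabatic): W = (P₁V₁ − P₂V₂)/(γ−1) = (4784 − 3267)/0.667 = 2276 J.
W_total = 0 + 2276 = 2276 J.

W_total ≈ 2280 J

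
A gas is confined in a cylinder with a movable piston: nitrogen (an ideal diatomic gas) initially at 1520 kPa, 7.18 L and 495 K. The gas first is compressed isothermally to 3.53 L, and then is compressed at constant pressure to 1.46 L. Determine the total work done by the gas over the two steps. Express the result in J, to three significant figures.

W_total ≈ -14100 J

Step 1 (isothermal): W = P₁V₁ ln(V₂/V₁) = (10914) ln(3.53/7.18) = -7749 J.
After step 1: P = 3092 kPa, V = 3.53 L, T = 495 K.
Step 2 (isobaric): W = PΔV = (3092 kPa)(1.46 − 3.53 L) = -6400 J.
W_total = -7749 − 6400 = -14148 J.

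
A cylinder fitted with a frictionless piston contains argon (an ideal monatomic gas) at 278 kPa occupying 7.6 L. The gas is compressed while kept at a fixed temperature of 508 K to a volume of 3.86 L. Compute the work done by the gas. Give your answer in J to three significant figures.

W ≈ -1430 J

Isothermal: W = nRT ln(V₂/V₁) = P₁V₁ ln(V₂/V₁).
P₁V₁ = (278 kPa)(7.6 L) = 2113 J.
W = 2113 × ln(3.86/7.6) = 2113 × -0.6775
W_by_gas = -1431 J.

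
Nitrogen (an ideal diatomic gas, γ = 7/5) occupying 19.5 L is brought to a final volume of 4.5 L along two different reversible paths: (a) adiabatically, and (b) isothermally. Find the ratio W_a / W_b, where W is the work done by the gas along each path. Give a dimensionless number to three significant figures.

W_a / W_b ≈ 1.36

Path (a) adiabatic: W = P₁V₁(1 − (V₁/V₂)^(γ−1))/(γ−1) → W_a/(P₁V₁) = -1.994.
Path (b) isothermal: W = P₁V₁ ln(V₂/V₁) → W_b/(P₁V₁) = -1.466.
W_a / W_b = -1.994 / -1.466 = 1.36.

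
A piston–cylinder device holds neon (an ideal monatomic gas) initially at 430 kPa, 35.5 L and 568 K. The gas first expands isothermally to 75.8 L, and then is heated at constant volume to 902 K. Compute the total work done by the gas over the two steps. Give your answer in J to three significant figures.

W_total ≈ 11600 J

Step 1 (isothermal): W = P₁V₁ ln(V₂/V₁) = (15265) ln(75.8/35.5) = 11580 J.
Step 2 (isochoric): W = 0 (constant volume).
W_total = 11580 + 0 = 11580 J.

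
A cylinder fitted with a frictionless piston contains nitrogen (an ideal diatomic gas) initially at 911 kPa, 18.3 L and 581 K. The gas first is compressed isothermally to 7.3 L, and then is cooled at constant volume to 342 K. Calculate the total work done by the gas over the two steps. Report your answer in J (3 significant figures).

W_total ≈ -15300 J

Step 1 (isothermal): W = P₁V₁ ln(V₂/V₁) = (16671) ln(7.3/18.3) = -15321 J.
Step 2 (isochoric): W = 0 (constant volume).
W_total = -15321 + 0 = -15321 J.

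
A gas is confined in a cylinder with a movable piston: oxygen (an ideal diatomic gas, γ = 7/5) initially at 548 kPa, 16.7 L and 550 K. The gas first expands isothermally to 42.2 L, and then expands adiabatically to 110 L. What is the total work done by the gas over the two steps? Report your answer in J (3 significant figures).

Step 1 (isothermal): W = P₁V₁ ln(V₂/V₁) = (9152) ln(42.2/16.7) = 8484 J.
After step 1: P = 216.9 kPa, V = 42.2 L, T = 550 K.
Step 2 (adiabatic): W = (P₁V₁ − P₂V₂)/(γ−1) = (9152 − 6238)/0.4 = 7283 J.
W_total = 8484 + 7283 = 15767 J.

W_total ≈ 15800 J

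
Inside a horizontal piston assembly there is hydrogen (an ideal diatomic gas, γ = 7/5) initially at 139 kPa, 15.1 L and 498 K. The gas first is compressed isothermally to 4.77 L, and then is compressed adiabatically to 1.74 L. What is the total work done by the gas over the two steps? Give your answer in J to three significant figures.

Step 1 (isothermal): W = P₁V₁ ln(V₂/V₁) = (2099) ln(4.77/15.1) = -2419 J.
After step 1: P = 440 kPa, V = 4.77 L, T = 498 K.
Step 2 (adiabatic): W = (P₁V₁ − P₂V₂)/(γ−1) = (2099 − 3142)/0.4 = -2607 J.
W_total = -2419 − 2607 = -5026 J.

W_total ≈ -5030 J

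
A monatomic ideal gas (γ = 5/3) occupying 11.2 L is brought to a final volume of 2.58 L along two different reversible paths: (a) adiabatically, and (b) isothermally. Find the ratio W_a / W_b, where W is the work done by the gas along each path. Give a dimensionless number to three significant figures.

W_a / W_b ≈ 1.70

Path (a) adiabatic: W = P₁V₁(1 − (V₁/V₂)^(γ−1))/(γ−1) → W_a/(P₁V₁) = -2.492.
Path (b) isothermal: W = P₁V₁ ln(V₂/V₁) → W_b/(P₁V₁) = -1.468.
W_a / W_b = -2.492 / -1.468 = 1.697.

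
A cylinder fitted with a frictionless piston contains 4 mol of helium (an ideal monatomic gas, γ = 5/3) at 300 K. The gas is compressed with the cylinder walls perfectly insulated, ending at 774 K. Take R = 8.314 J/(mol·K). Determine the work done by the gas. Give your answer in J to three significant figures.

Adiabatic ⇒ Q = 0, so W_by = −ΔU = nCᵥ(T₁ − T₂).
Cᵥ = 3R/2 = 12.47 J/(mol·K).
W = (4)(12.47)(300 − 774) = -23645 J.

W ≈ -23600 J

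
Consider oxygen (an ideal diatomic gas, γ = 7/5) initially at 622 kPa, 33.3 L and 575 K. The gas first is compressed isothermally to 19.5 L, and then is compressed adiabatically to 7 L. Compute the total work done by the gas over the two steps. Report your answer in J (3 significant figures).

Step 1 (isothermal): W = P₁V₁ ln(V₂/V₁) = (20713) ln(19.5/33.3) = -11084 J.
After step 1: P = 1062 kPa, V = 19.5 L, T = 575 K.
Step 2 (adiabatic): W = (P₁V₁ − P₂V₂)/(γ−1) = (20713 − 31204)/0.4 = -26228 J.
W_total = -11084 − 26228 = -37313 J.

W_total ≈ -37300 J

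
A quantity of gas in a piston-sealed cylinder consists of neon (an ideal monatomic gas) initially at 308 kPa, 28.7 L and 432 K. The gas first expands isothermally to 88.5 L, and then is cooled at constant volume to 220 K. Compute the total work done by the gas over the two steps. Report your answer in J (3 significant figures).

W_total ≈ 9950 J

Step 1 (isothermal): W = P₁V₁ ln(V₂/V₁) = (8840) ln(88.5/28.7) = 9954 J.
Step 2 (isochoric): W = 0 (constant volume).
W_total = 9954 + 0 = 9954 J.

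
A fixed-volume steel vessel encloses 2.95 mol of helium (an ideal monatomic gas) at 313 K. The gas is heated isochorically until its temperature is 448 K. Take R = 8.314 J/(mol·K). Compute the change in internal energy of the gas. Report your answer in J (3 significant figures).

ΔU ≈ 4970 J

Constant volume ⇒ W = 0, so Q = ΔU = nCᵥΔT with Cᵥ = 3R/2 = 12.47 J/(mol·K).
ΔU = (2.95)(12.47)(448 − 313) = 4967 J.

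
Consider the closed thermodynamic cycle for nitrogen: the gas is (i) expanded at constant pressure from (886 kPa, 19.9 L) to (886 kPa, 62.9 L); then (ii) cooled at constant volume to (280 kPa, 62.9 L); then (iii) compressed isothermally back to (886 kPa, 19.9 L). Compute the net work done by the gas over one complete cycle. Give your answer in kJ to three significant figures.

W_net ≈ 17.8 kJ

Leg (i): W = PΔV = (886)(62.9 − 19.9) = 38098 J.
Leg (ii): W = 0.
Leg (iii): W = PᵢVᵢ ln(V_f/Vᵢ) = (17612) ln(19.9/62.9) = -20268 J.
W_net = 38098 − 20268 = 17830 J.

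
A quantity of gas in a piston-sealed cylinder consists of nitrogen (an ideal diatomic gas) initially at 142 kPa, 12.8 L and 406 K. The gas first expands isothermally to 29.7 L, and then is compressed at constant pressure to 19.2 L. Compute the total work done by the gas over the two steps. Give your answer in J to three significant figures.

Step 1 (isothermal): W = P₁V₁ ln(V₂/V₁) = (1818) ln(29.7/12.8) = 1530 J.
After step 1: P = 61.2 kPa, V = 29.7 L, T = 406 K.
Step 2 (isobaric): W = PΔV = (61.2 kPa)(19.2 − 29.7 L) = -642.6 J.
W_total = 1530 − 642.6 = 887.3 J.

W_total ≈ 887 J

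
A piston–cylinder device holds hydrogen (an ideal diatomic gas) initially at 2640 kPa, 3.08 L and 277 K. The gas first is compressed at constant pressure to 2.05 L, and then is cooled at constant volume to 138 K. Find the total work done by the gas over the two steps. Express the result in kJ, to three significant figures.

W_total ≈ -2.72 kJ

Step 1 (isobaric): W = PΔV = (2640 kPa)(2.05 − 3.08 L) = -2719 J.
Step 2 (isochoric): W = 0 (constant volume).
W_total = -2719 + 0 = -2719 J.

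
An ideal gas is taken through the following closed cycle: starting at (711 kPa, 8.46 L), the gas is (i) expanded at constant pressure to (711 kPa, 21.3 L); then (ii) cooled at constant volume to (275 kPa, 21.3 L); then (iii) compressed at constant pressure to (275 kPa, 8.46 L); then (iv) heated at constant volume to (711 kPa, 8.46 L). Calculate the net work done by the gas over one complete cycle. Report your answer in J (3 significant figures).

W_net ≈ 5600 J

Constant-volume legs do no work.
W(i) = (711)(21.3 − 8.46) = 9129 J; W(iii) = (275)(8.46 − 21.3) = -3531 J.
W_net = 9129 − 3531 = 5598 J (the clockwise enclosed area).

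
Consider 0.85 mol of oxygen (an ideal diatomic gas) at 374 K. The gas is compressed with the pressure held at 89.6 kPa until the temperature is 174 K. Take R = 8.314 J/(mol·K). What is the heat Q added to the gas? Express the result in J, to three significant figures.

Isobaric: W = nRΔT = (0.85)(8.314)(-200) = -1413 J.
ΔU = nCᵥΔT with Cᵥ = 5R/2: ΔU = (0.85)(20.79)(-200) = -3533 J.
Q = ΔU + W = -3533 − 1413 = -4947 J.

Q ≈ -4950 J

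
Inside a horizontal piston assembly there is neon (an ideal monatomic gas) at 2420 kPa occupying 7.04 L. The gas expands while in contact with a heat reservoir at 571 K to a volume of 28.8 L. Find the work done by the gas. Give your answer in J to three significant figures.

W ≈ 24000 J

Isothermal: W = nRT ln(V₂/V₁) = P₁V₁ ln(V₂/V₁).
P₁V₁ = (2420 kPa)(7.04 L) = 17037 J.
W = 17037 × ln(28.8/7.04) = 17037 × 1.409
W_by_gas = 24001 J.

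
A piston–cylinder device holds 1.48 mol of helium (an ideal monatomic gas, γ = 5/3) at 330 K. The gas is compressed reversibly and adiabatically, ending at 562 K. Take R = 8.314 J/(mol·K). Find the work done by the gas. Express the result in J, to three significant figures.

Adiabatic ⇒ Q = 0, so W_by = −ΔU = nCᵥ(T₁ − T₂).
Cᵥ = 3R/2 = 12.47 J/(mol·K).
W = (1.48)(12.47)(330 − 562) = -4282 J.

W ≈ -4280 J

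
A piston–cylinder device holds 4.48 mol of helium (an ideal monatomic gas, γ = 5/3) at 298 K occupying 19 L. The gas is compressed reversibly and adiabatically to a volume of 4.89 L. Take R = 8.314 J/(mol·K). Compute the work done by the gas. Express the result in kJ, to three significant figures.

Adiabatic: TV^(γ−1) = const with γ = 5/3.
T₂ = T₁ (V₁/V₂)^(γ−1) = 298 × (19/4.89)^0.667 = 298 × 2.472 = 736.5 K.
W_by = nCᵥ(T₁ − T₂) = (4.48)(12.47)(298 − 736.5) = -24500 J.

W ≈ -24.5 kJ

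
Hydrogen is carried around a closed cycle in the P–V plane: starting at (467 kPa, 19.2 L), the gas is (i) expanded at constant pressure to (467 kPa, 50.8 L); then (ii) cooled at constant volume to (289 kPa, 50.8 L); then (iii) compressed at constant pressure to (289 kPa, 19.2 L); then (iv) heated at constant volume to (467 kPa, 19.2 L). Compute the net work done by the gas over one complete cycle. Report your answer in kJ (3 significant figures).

W_net ≈ 5.62 kJ

Constant-volume legs do no work.
W(i) = (467)(50.8 − 19.2) = 14757 J; W(iii) = (289)(19.2 − 50.8) = -9132 J.
W_net = 14757 − 9132 = 5625 J (the clockwise enclosed area).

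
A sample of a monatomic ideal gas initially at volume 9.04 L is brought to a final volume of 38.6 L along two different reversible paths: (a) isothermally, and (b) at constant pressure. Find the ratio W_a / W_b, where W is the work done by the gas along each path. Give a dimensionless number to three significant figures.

W_a / W_b ≈ 0.444

Path (a) isothermal: W = P₁V₁ ln(V₂/V₁) → W_a/(P₁V₁) = 1.452.
Path (b) isobaric: W = P₁(V₂ − V₁) → W_b/(P₁V₁) = 3.27.
W_a / W_b = 1.452 / 3.27 = 0.4439.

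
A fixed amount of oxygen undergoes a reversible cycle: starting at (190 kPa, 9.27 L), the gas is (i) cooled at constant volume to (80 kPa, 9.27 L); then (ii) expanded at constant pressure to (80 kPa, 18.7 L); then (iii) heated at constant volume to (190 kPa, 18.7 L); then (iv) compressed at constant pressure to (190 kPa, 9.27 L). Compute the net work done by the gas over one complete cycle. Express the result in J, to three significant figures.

Constant-volume legs do no work.
W(ii) = (80)(18.7 − 9.27) = 754.4 J; W(iv) = (190)(9.27 − 18.7) = -1792 J.
W_net = 754.4 − 1792 = -1037 J (the counter-clockwise enclosed area).

W_net ≈ -1040 J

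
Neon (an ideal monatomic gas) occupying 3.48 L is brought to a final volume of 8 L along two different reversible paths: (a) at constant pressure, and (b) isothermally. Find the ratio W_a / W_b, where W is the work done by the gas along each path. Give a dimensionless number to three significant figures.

Path (a) isobaric: W = P₁(V₂ − V₁) → W_a/(P₁V₁) = 1.299.
Path (b) isothermal: W = P₁V₁ ln(V₂/V₁) → W_b/(P₁V₁) = 0.8324.
W_a / W_b = 1.299 / 0.8324 = 1.56.

W_a / W_b ≈ 1.56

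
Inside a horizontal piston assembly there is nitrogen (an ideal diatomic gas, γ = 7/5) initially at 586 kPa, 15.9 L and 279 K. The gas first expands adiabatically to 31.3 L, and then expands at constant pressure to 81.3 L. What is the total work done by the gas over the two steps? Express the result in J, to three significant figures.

Step 1 (adiabatic): W = (P₁V₁ − P₂V₂)/(γ−1) = (9317 − 7106)/0.4 = 5528 J.
After step 1: P = 227 kPa, V = 31.3 L, T = 212.8 K.
Step 2 (isobaric): W = PΔV = (227 kPa)(81.3 − 31.3 L) = 11352 J.
W_total = 5528 + 11352 = 16880 J.

W_total ≈ 16900 J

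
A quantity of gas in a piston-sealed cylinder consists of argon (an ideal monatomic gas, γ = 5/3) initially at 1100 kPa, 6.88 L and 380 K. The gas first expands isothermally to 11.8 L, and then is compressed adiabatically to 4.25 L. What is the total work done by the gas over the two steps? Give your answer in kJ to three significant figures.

W_total ≈ -6.99 kJ

Step 1 (isothermal): W = P₁V₁ ln(V₂/V₁) = (7568) ln(11.8/6.88) = 4083 J.
After step 1: P = 641.4 kPa, V = 11.8 L, T = 380 K.
Step 2 (adiabatic): W = (P₁V₁ − P₂V₂)/(γ−1) = (7568 − 14950)/0.667 = -11073 J.
W_total = 4083 − 11073 = -6990 J.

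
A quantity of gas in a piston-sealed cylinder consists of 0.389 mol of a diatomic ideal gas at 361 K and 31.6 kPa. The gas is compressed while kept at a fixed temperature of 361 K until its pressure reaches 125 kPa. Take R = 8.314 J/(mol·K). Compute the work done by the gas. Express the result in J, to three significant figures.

W ≈ -1610 J

Isothermal process: W = nRT ln(V₂/V₁) = nRT ln(P₁/P₂).
W = (0.389)(8.314)(361) × ln(31.6/125)
  = 1168 × ln(0.2528) = 1168 × -1.375
W_by_gas = -1606 J.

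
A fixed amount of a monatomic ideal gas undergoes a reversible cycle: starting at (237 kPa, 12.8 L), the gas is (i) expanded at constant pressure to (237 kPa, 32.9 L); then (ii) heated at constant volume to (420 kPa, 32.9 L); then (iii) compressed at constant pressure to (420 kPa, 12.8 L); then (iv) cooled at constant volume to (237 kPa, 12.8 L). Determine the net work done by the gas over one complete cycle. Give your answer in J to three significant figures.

W_net ≈ -3680 J

Constant-volume legs do no work.
W(i) = (237)(32.9 − 12.8) = 4764 J; W(iii) = (420)(12.8 − 32.9) = -8442 J.
W_net = 4764 − 8442 = -3678 J (the counter-clockwise enclosed area).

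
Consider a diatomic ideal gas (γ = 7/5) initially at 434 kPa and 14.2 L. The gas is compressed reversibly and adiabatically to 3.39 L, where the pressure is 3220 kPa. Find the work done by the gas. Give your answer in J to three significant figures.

W ≈ -11900 J

Adiabatic: W = (P₁V₁ − P₂V₂)/(γ − 1) with γ = 7/5.
P₁V₁ = 6163 J, P₂V₂ = 10916 J.
W = (6163 − 10916) / 0.4 = -11883 J.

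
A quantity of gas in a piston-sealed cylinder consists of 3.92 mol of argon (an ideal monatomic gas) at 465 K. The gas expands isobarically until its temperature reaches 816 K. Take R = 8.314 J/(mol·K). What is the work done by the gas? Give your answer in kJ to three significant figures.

W ≈ 11.4 kJ

Isobaric: W = P ΔV = nR ΔT.
W = (3.92)(8.314)(816 − 465) = 11439 J.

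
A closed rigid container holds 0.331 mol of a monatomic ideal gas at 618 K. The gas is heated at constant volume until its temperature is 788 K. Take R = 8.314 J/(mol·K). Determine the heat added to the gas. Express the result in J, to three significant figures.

Q ≈ 702 J

Constant volume ⇒ W = 0, so Q = ΔU = nCᵥΔT with Cᵥ = 3R/2 = 12.47 J/(mol·K).
ΔU = (0.331)(12.47)(788 − 618) = 701.7 J.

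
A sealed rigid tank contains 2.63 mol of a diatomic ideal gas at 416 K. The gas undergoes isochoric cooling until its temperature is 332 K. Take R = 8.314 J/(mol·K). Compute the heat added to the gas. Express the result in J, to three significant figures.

Constant volume ⇒ W = 0, so Q = ΔU = nCᵥΔT with Cᵥ = 5R/2 = 20.79 J/(mol·K).
ΔU = (2.63)(20.79)(332 − 416) = -4592 J.

Q ≈ -4590 J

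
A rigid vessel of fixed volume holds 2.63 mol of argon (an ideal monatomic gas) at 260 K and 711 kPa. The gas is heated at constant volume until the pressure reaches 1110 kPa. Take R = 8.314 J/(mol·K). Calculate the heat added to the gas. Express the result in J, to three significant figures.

Q ≈ 4790 J

Constant volume ⇒ W = 0, so Q = ΔU = nCᵥΔT with Cᵥ = 3R/2 = 12.47 J/(mol·K).
At constant V, T₂/T₁ = P₂/P₁ ⇒ ΔT = T₁(P₂/P₁ − 1) = 260·(1110/711 − 1) = 145.9 K.
ΔU = (2.63)(12.47)(145.9) = 4786 J.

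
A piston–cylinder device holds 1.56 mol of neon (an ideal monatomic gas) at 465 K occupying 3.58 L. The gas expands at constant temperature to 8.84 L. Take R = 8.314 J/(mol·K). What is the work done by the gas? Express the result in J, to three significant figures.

W ≈ 5450 J

Isothermal: W = nRT ln(V₂/V₁).
W = (1.56)(8.314)(465) × ln(8.84/3.58)
  = 6031 × 0.9039
W_by_gas = 5452 J.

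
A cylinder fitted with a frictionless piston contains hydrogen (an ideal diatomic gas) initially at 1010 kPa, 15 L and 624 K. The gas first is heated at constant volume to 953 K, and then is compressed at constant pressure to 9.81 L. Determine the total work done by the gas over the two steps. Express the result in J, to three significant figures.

W_total ≈ -8010 J

Step 1 (isochoric): W = 0 (constant volume).
After step 1: P = 1543 kPa (V unchanged).
Step 2 (isobaric): W = PΔV = (1543 kPa)(9.81 − 15 L) = -8006 J.
W_total = 0 − 8006 = -8006 J.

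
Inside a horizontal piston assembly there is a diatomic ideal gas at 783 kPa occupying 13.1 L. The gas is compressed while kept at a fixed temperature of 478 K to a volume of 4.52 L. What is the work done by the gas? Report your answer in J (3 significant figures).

Isothermal: W = nRT ln(V₂/V₁) = P₁V₁ ln(V₂/V₁).
P₁V₁ = (783 kPa)(13.1 L) = 10257 J.
W = 10257 × ln(4.52/13.1) = 10257 × -1.064
W_by_gas = -10915 J.

W ≈ -10900 J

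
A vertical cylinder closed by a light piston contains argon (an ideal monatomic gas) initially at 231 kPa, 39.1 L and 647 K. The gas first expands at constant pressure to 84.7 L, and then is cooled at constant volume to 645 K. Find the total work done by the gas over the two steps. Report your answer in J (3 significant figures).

Step 1 (isobaric): W = PΔV = (231 kPa)(84.7 − 39.1 L) = 10534 J.
Step 2 (isochoric): W = 0 (constant volume).
W_total = 10534 + 0 = 10534 J.

W_total ≈ 10500 J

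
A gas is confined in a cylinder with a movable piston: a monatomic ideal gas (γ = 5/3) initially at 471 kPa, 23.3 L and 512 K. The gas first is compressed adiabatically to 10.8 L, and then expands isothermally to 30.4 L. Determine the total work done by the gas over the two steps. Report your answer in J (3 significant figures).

Step 1 (adiabatic): W = (P₁V₁ − P₂V₂)/(γ−1) = (10974 − 18323)/0.667 = -11023 J.
After step 1: P = 1697 kPa, V = 10.8 L, T = 854.9 K.
Step 2 (isothermal): W = P₁V₁ ln(V₂/V₁) = (18323) ln(30.4/10.8) = 18962 J.
W_total = -11023 + 18962 = 7939 J.

W_total ≈ 7940 J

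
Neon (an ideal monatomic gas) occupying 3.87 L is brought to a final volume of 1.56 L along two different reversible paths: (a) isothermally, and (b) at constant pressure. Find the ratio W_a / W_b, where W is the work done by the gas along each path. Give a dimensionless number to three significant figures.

Path (a) isothermal: W = P₁V₁ ln(V₂/V₁) → W_a/(P₁V₁) = -0.9086.
Path (b) isobaric: W = P₁(V₂ − V₁) → W_b/(P₁V₁) = -0.5969.
W_a / W_b = -0.9086 / -0.5969 = 1.522.

W_a / W_b ≈ 1.52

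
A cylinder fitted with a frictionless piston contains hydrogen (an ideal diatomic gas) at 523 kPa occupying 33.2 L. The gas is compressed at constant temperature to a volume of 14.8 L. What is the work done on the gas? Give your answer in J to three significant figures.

Isothermal: W = nRT ln(V₂/V₁) = P₁V₁ ln(V₂/V₁).
P₁V₁ = (523 kPa)(33.2 L) = 17364 J.
W = 17364 × ln(14.8/33.2) = 17364 × -0.8079
W_by_gas = -14028 J; work on gas = −W_by = 14028 J.

W ≈ 14000 J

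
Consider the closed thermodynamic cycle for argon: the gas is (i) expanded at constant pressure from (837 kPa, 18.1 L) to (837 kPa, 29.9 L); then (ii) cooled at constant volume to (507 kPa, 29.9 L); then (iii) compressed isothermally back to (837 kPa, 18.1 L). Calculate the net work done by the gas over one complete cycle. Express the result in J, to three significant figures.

W_net ≈ 2270 J

Leg (i): W = PΔV = (837)(29.9 − 18.1) = 9877 J.
Leg (ii): W = 0.
Leg (iii): W = PᵢVᵢ ln(V_f/Vᵢ) = (15159) ln(18.1/29.9) = -7609 J.
W_net = 9877 − 7609 = 2267 J.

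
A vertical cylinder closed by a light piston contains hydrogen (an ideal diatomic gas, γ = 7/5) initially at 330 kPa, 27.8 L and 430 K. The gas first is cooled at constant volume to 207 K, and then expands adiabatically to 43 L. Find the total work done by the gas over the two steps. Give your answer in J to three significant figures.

W_total ≈ 1770 J

Step 1 (isochoric): W = 0 (constant volume).
After step 1: P = 158.9 kPa (V unchanged).
Step 2 (adiabatic): W = (P₁V₁ − P₂V₂)/(γ−1) = (4416 − 3709)/0.4 = 1768 J.
W_total = 0 + 1768 = 1768 J.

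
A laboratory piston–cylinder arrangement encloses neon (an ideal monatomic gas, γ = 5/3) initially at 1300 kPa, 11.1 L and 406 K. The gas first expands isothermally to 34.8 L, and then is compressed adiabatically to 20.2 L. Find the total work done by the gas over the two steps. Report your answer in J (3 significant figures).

Step 1 (isothermal): W = P₁V₁ ln(V₂/V₁) = (14430) ln(34.8/11.1) = 16489 J.
After step 1: P = 414.7 kPa, V = 34.8 L, T = 406 K.
Step 2 (adiabatic): W = (P₁V₁ − P₂V₂)/(γ−1) = (14430 − 20737)/0.667 = -9461 J.
W_total = 16489 − 9461 = 7028 J.

W_total ≈ 7030 J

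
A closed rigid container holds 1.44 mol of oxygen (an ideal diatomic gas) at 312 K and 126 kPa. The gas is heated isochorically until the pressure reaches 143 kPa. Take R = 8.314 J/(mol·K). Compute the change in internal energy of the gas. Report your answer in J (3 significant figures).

Constant volume ⇒ W = 0, so Q = ΔU = nCᵥΔT with Cᵥ = 5R/2 = 20.79 J/(mol·K).
At constant V, T₂/T₁ = P₂/P₁ ⇒ ΔT = T₁(P₂/P₁ − 1) = 312·(143/126 − 1) = 42.1 K.
ΔU = (1.44)(20.79)(42.1) = 1260 J.

ΔU ≈ 1260 J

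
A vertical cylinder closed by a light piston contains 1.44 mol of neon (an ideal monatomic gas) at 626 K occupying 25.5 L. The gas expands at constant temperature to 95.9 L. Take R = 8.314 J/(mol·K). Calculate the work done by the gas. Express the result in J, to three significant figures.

Isothermal: W = nRT ln(V₂/V₁).
W = (1.44)(8.314)(626) × ln(95.9/25.5)
  = 7495 × 1.325
W_by_gas = 9928 J.

W ≈ 9930 J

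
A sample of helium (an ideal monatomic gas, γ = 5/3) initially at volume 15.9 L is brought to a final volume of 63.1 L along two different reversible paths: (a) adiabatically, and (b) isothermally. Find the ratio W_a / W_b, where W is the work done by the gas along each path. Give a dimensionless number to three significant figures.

W_a / W_b ≈ 0.654

Path (a) adiabatic: W = P₁V₁(1 − (V₁/V₂)^(γ−1))/(γ−1) → W_a/(P₁V₁) = 0.9016.
Path (b) isothermal: W = P₁V₁ ln(V₂/V₁) → W_b/(P₁V₁) = 1.378.
W_a / W_b = 0.9016 / 1.378 = 0.6541.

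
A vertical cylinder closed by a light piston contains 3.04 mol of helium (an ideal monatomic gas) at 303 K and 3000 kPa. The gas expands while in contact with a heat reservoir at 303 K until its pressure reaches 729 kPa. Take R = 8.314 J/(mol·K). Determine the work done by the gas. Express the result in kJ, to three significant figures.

W ≈ 10.8 kJ

Isothermal process: W = nRT ln(V₂/V₁) = nRT ln(P₁/P₂).
W = (3.04)(8.314)(303) × ln(3000/729)
  = 7658 × ln(4.115) = 7658 × 1.415
W_by_gas = 10834 J.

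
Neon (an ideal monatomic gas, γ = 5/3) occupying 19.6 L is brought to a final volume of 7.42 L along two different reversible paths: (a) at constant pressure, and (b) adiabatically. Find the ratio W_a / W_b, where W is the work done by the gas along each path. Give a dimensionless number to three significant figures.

Path (a) isobaric: W = P₁(V₂ − V₁) → W_a/(P₁V₁) = -0.6214.
Path (b) adiabatic: W = P₁V₁(1 − (V₁/V₂)^(γ−1))/(γ−1) → W_b/(P₁V₁) = -1.366.
W_a / W_b = -0.6214 / -1.366 = 0.4548.

W_a / W_b ≈ 0.455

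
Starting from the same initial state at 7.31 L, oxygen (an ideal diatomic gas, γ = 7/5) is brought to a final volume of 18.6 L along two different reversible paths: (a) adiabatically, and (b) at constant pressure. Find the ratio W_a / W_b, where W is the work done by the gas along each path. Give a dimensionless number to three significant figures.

W_a / W_b ≈ 0.505

Path (a) adiabatic: W = P₁V₁(1 − (V₁/V₂)^(γ−1))/(γ−1) → W_a/(P₁V₁) = 0.7793.
Path (b) isobaric: W = P₁(V₂ − V₁) → W_b/(P₁V₁) = 1.544.
W_a / W_b = 0.7793 / 1.544 = 0.5046.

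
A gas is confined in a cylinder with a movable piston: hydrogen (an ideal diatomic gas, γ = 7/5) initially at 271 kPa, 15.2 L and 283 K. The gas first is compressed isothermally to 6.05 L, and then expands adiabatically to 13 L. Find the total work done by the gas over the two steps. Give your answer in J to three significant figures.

Step 1 (isothermal): W = P₁V₁ ln(V₂/V₁) = (4119) ln(6.05/15.2) = -3795 J.
After step 1: P = 680.9 kPa, V = 6.05 L, T = 283 K.
Step 2 (adiabatic): W = (P₁V₁ − P₂V₂)/(γ−1) = (4119 − 3033)/0.4 = 2714 J.
W_total = -3795 + 2714 = -1080 J.

W_total ≈ -1080 J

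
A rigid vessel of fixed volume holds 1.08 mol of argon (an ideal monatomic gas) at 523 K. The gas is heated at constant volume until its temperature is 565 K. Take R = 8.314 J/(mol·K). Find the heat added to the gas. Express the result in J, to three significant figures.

Q ≈ 566 J

Constant volume ⇒ W = 0, so Q = ΔU = nCᵥΔT with Cᵥ = 3R/2 = 12.47 J/(mol·K).
ΔU = (1.08)(12.47)(565 − 523) = 565.7 J.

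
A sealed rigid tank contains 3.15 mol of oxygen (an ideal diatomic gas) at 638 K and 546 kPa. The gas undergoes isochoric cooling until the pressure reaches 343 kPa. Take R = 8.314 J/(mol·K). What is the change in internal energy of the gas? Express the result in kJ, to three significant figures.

Constant volume ⇒ W = 0, so Q = ΔU = nCᵥΔT with Cᵥ = 5R/2 = 20.79 J/(mol·K).
At constant V, T₂/T₁ = P₂/P₁ ⇒ ΔT = T₁(P₂/P₁ − 1) = 638·(343/546 − 1) = -237.2 K.
ΔU = (3.15)(20.79)(-237.2) = -15530 J.

ΔU ≈ -15.5 kJ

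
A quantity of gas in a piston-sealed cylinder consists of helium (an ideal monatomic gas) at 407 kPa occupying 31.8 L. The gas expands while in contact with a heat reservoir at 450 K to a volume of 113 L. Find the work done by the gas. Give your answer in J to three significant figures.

Isothermal: W = nRT ln(V₂/V₁) = P₁V₁ ln(V₂/V₁).
P₁V₁ = (407 kPa)(31.8 L) = 12943 J.
W = 12943 × ln(113/31.8) = 12943 × 1.268
W_by_gas = 16410 J.

W ≈ 16400 J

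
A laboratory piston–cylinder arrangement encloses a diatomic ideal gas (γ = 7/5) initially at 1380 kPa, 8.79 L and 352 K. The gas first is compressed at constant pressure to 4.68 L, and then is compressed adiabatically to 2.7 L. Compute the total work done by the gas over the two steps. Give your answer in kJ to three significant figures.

Step 1 (isobaric): W = PΔV = (1380 kPa)(4.68 − 8.79 L) = -5672 J.
After step 1: P = 1380 kPa, V = 4.68 L, T = 187.4 K.
Step 2 (adiabatic): W = (P₁V₁ − P₂V₂)/(γ−1) = (6458 − 8048)/0.4 = -3974 J.
W_total = -5672 − 3974 = -9645 J.

W_total ≈ -9.65 kJ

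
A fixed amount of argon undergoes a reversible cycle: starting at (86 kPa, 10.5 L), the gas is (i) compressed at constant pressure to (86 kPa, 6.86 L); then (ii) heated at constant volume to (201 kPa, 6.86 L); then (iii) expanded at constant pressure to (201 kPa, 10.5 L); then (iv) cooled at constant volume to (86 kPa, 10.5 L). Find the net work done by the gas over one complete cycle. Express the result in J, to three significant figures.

W_net ≈ 419 J

Constant-volume legs do no work.
W(i) = (86)(6.86 − 10.5) = -313 J; W(iii) = (201)(10.5 − 6.86) = 731.6 J.
W_net = -313 + 731.6 = 418.6 J (the clockwise enclosed area).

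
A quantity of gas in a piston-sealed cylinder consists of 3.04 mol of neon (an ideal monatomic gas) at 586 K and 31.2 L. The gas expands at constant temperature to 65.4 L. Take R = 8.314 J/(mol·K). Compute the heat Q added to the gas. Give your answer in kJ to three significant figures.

Q ≈ 11.0 kJ

Isothermal ⇒ ΔU = 0, so Q = W = nRT ln(V₂/V₁).
Q = (3.04)(8.314)(586) ln(65.4/31.2) = 14811 × 0.7401 = 10962 J.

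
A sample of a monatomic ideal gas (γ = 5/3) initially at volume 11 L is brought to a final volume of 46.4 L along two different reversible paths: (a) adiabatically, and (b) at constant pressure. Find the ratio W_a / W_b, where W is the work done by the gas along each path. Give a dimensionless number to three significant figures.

W_a / W_b ≈ 0.288

Path (a) adiabatic: W = P₁V₁(1 − (V₁/V₂)^(γ−1))/(γ−1) → W_a/(P₁V₁) = 0.9254.
Path (b) isobaric: W = P₁(V₂ − V₁) → W_b/(P₁V₁) = 3.218.
W_a / W_b = 0.9254 / 3.218 = 0.2876.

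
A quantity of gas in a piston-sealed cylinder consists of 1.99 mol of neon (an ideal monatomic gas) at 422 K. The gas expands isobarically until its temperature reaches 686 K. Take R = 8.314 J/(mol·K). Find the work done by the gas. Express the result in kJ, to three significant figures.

W ≈ 4.37 kJ

Isobaric: W = P ΔV = nR ΔT.
W = (1.99)(8.314)(686 − 422) = 4368 J.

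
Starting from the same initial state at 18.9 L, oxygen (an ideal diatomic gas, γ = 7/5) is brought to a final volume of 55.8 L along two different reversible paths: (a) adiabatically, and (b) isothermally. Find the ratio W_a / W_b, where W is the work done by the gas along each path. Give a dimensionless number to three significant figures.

W_a / W_b ≈ 0.812

Path (a) adiabatic: W = P₁V₁(1 − (V₁/V₂)^(γ−1))/(γ−1) → W_a/(P₁V₁) = 0.8787.
Path (b) isothermal: W = P₁V₁ ln(V₂/V₁) → W_b/(P₁V₁) = 1.083.
W_a / W_b = 0.8787 / 1.083 = 0.8116.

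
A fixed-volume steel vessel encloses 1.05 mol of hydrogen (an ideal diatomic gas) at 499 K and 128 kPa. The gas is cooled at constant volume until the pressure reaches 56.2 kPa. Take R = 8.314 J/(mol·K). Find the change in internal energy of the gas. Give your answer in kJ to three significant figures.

ΔU ≈ -6.11 kJ

Constant volume ⇒ W = 0, so Q = ΔU = nCᵥΔT with Cᵥ = 5R/2 = 20.79 J/(mol·K).
At constant V, T₂/T₁ = P₂/P₁ ⇒ ΔT = T₁(P₂/P₁ − 1) = 499·(56.2/128 − 1) = -279.9 K.
ΔU = (1.05)(20.79)(-279.9) = -6109 J.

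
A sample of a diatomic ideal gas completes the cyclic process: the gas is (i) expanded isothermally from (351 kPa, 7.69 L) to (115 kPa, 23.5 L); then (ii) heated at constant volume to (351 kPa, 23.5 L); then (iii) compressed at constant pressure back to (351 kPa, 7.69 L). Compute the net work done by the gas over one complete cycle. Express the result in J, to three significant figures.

Leg (i): W = PᵢVᵢ ln(V_f/Vᵢ) = (2699) ln(23.5/7.69) = 3015 J.
Leg (ii): W = 0.
Leg (iii): W = PΔV = (351)(7.69 − 23.5) = -5549 J.
W_net = 3015 − 5549 = -2534 J.

W_net ≈ -2530 J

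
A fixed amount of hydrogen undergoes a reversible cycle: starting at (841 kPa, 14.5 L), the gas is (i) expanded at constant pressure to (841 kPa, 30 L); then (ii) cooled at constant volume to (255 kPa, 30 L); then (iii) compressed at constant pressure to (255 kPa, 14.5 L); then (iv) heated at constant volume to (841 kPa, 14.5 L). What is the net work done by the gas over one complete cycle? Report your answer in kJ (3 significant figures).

W_net ≈ 9.08 kJ

Constant-volume legs do no work.
W(i) = (841)(30 − 14.5) = 13036 J; W(iii) = (255)(14.5 − 30) = -3952 J.
W_net = 13036 − 3952 = 9083 J (the clockwise enclosed area).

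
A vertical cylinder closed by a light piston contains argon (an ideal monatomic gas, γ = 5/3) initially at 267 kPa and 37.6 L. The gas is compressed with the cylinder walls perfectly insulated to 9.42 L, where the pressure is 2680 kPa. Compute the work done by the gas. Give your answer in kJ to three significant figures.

W ≈ -22.8 kJ

Adiabatic: W = (P₁V₁ − P₂V₂)/(γ − 1) with γ = 5/3.
P₁V₁ = 10039 J, P₂V₂ = 25246 J.
W = (10039 − 25246) / 0.6667 = -22810 J.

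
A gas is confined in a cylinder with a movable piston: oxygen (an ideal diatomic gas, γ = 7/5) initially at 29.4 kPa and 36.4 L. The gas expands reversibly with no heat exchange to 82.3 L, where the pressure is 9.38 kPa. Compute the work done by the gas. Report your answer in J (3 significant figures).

Adiabatic: W = (P₁V₁ − P₂V₂)/(γ − 1) with γ = 7/5.
P₁V₁ = 1070 J, P₂V₂ = 772 J.
W = (1070 − 772) / 0.4 = 745.5 J.

W ≈ 745 J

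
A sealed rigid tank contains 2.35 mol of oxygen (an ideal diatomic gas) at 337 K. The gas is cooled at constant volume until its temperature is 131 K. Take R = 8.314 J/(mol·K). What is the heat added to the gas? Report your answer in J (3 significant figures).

Q ≈ -10100 J

Constant volume ⇒ W = 0, so Q = ΔU = nCᵥΔT with Cᵥ = 5R/2 = 20.79 J/(mol·K).
ΔU = (2.35)(20.79)(131 − 337) = -10062 J.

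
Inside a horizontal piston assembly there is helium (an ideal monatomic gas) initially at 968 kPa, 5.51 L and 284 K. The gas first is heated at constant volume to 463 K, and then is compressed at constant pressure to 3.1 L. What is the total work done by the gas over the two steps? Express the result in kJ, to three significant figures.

Step 1 (isochoric): W = 0 (constant volume).
After step 1: P = 1578 kPa (V unchanged).
Step 2 (isobaric): W = PΔV = (1578 kPa)(3.1 − 5.51 L) = -3803 J.
W_total = 0 − 3803 = -3803 J.

W_total ≈ -3.80 kJ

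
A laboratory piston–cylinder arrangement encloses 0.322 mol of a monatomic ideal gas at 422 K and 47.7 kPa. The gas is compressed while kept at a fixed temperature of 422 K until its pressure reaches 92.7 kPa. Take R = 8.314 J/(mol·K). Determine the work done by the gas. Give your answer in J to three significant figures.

W ≈ -751 J

Isothermal process: W = nRT ln(V₂/V₁) = nRT ln(P₁/P₂).
W = (0.322)(8.314)(422) × ln(47.7/92.7)
  = 1130 × ln(0.5146) = 1130 × -0.6644
W_by_gas = -750.6 J.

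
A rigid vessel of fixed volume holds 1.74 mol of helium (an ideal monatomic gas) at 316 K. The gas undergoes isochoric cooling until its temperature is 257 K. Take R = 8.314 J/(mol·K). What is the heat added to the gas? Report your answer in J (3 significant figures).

Q ≈ -1280 J

Constant volume ⇒ W = 0, so Q = ΔU = nCᵥΔT with Cᵥ = 3R/2 = 12.47 J/(mol·K).
ΔU = (1.74)(12.47)(257 − 316) = -1280 J.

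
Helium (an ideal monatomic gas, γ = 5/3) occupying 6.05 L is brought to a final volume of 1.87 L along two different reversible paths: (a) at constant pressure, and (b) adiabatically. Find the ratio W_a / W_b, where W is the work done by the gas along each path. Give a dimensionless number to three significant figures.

Path (a) isobaric: W = P₁(V₂ − V₁) → W_a/(P₁V₁) = -0.6909.
Path (b) adiabatic: W = P₁V₁(1 − (V₁/V₂)^(γ−1))/(γ−1) → W_b/(P₁V₁) = -1.781.
W_a / W_b = -0.6909 / -1.781 = 0.3879.

W_a / W_b ≈ 0.388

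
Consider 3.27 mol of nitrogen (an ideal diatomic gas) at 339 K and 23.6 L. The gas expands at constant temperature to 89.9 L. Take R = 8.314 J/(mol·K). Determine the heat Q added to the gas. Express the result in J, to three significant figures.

Isothermal ⇒ ΔU = 0, so Q = W = nRT ln(V₂/V₁).
Q = (3.27)(8.314)(339) ln(89.9/23.6) = 9216 × 1.337 = 12326 J.

Q ≈ 12300 J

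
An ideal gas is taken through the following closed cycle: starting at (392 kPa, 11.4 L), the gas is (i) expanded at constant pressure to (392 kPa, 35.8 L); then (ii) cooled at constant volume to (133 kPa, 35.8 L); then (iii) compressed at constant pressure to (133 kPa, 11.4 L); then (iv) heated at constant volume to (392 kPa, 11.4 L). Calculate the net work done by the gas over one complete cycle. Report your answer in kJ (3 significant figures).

Constant-volume legs do no work.
W(i) = (392)(35.8 − 11.4) = 9565 J; W(iii) = (133)(11.4 − 35.8) = -3245 J.
W_net = 9565 − 3245 = 6320 J (the clockwise enclosed area).

W_net ≈ 6.32 kJ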